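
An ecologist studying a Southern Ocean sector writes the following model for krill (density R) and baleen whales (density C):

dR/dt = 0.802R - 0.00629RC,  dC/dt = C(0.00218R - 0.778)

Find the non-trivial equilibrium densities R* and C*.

R* ≈ 357, C* ≈ 128

Set dC/dt = 0 with C > 0: 0.00218R - 0.778 = 0, so R* = 0.778/0.00218 = 357.
Set dR/dt = 0 with R > 0: 0.802 - 0.00629C = 0, so C* = 0.802/0.00629 = 128.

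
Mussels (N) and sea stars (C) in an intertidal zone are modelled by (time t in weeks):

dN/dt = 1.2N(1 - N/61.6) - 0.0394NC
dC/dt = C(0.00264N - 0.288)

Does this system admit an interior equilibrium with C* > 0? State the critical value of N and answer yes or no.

The predator equation gives dC/dt > 0 only when N > 0.288/0.00264 = 109.
Without the predator, N → K = 61.6. Since 61.6 < 109, the predator cannot invade.

Threshold N = 109; K < 109, so no, the predator goes extinct.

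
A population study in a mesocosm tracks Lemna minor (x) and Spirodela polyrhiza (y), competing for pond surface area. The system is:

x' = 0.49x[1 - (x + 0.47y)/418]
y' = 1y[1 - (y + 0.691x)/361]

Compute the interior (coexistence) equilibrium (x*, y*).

x* ≈ 368, y* ≈ 107

Setting both brackets to zero gives the nullclines x + 0.47y = 418 and 0.691x + y = 361.
Substituting y = 361 - 0.691x into the first: x(1 - 0.47·0.691) = 418 - 0.47·361.
So x* = 248/0.675 = 368, and then y* = 361 - 0.691·368 = 107.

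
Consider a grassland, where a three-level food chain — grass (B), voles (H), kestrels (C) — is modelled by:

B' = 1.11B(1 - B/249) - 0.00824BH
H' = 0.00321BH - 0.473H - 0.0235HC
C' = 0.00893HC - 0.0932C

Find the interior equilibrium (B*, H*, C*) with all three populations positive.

From dC/dt = 0: 0.00893H* = 0.0932, so H* = 10.4.
From dB/dt = 0: 1.11(1 - B*/249) = 0.00824·10.4, giving B* = 249·(1 - 0.0775) = 230.
From dH/dt = 0: 0.00321·230 - 0.473 = 0.0235C*, so C* = 0.264/0.0235 = 11.2.

B* ≈ 230, H* ≈ 10.4, C* ≈ 11.2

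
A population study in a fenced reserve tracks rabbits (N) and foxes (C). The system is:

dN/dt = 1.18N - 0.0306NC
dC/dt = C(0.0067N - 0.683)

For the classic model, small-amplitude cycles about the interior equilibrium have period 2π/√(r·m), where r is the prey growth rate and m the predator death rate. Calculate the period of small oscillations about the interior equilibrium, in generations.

T ≈ 7 generations

Here r = 1.18 and m = 0.683, so r·m = 0.806.
ω = √0.806 = 0.898 per generation, hence T = 2π/ω ≈ 7 generations.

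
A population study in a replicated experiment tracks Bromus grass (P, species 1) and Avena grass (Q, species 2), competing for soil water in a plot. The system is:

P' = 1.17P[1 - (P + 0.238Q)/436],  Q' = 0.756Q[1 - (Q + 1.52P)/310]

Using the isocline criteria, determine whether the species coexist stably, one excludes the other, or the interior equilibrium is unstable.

Compare the nullcline intercepts: K1/α12 = 436/0.238 = 1830 > K2 = 310; K2/α21 = 310/1.52 = 204 < K1 = 436.
Since the inequalities point opposite ways, species 1 can invade but species 2 cannot.

species 1 excludes species 2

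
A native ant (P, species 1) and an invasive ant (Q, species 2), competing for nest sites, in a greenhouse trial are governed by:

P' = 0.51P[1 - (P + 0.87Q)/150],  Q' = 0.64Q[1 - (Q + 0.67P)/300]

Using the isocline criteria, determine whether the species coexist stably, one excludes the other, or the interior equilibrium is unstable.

Compare the nullcline intercepts: K1/α12 = 150/0.87 = 172 < K2 = 300; K2/α21 = 300/0.67 = 448 > K1 = 150.
Since the inequalities point opposite ways, species 2 can invade but species 1 cannot.

species 2 excludes species 1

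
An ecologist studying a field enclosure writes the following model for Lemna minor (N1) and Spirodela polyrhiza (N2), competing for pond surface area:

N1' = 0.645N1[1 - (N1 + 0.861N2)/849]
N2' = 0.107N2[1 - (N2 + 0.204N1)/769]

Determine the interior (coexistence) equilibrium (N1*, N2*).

Setting both brackets to zero gives the nullclines N1 + 0.861N2 = 849 and 0.204N1 + N2 = 769.
Substituting N2 = 769 - 0.204N1 into the first: N1(1 - 0.861·0.204) = 849 - 0.861·769.
So N1* = 187/0.824 = 227, and then N2* = 769 - 0.204·227 = 723.

N1* ≈ 227, N2* ≈ 723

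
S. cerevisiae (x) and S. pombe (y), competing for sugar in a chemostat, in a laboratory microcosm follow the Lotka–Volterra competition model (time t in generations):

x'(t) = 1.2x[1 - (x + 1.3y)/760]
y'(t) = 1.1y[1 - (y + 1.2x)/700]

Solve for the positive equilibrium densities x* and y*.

Setting both brackets to zero gives the nullclines x + 1.3y = 760 and 1.2x + y = 700.
Substituting y = 700 - 1.2x into the first: x(1 - 1.3·1.2) = 760 - 1.3·700.
So x* = -150/-0.56 = 268, and then y* = 700 - 1.2·268 = 379.

x* ≈ 268, y* ≈ 379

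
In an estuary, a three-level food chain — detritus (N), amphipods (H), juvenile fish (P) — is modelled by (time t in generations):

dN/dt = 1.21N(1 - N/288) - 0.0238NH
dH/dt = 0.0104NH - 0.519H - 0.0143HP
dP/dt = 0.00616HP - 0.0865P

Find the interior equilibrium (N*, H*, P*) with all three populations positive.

From dP/dt = 0: 0.00616H* = 0.0865, so H* = 14.
From dN/dt = 0: 1.21(1 - N*/288) = 0.0238·14, giving N* = 288·(1 - 0.276) = 208.
From dH/dt = 0: 0.0104·208 - 0.519 = 0.0143P*, so P* = 1.65/0.0143 = 115.

N* ≈ 208, H* ≈ 14, P* ≈ 115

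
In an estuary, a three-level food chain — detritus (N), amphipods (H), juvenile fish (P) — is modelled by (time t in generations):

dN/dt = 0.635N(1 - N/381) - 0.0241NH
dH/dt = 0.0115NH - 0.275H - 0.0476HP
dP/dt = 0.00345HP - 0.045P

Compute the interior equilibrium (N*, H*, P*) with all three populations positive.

N* ≈ 192, H* ≈ 13, P* ≈ 40.7

From dP/dt = 0: 0.00345H* = 0.045, so H* = 13.
From dN/dt = 0: 0.635(1 - N*/381) = 0.0241·13, giving N* = 381·(1 - 0.495) = 192.
From dH/dt = 0: 0.0115·192 - 0.275 = 0.0476P*, so P* = 1.94/0.0476 = 40.7.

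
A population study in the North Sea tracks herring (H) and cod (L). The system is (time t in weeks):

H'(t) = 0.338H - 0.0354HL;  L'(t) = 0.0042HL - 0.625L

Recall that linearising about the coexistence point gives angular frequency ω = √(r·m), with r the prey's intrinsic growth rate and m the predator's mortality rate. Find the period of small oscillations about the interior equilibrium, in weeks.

Here r = 0.338 and m = 0.625, so r·m = 0.211.
ω = √0.211 = 0.46 per week, hence T = 2π/ω ≈ 13.7 weeks.

T ≈ 13.7 weeks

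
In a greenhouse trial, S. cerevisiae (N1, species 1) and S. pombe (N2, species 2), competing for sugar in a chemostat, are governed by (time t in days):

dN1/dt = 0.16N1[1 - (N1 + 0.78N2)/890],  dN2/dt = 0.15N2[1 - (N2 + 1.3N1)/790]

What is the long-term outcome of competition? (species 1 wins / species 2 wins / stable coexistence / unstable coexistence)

Compare the nullcline intercepts: K1/α12 = 890/0.78 = 1140 > K2 = 790; K2/α21 = 790/1.3 = 608 < K1 = 890.
Since the inequalities point opposite ways, species 1 can invade but species 2 cannot.

species 1 excludes species 2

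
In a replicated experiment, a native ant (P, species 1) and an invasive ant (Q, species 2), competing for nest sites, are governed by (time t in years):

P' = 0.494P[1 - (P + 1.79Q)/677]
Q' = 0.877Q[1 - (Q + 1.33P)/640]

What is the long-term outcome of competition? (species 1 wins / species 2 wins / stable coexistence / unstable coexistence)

unstable coexistence (outcome depends on initial conditions)

Compare the nullcline intercepts: K1/α12 = 677/1.79 = 378 < K2 = 640; K2/α21 = 640/1.33 = 481 < K1 = 677.
Since both are reversed, neither can invade when rare; the interior point is a saddle.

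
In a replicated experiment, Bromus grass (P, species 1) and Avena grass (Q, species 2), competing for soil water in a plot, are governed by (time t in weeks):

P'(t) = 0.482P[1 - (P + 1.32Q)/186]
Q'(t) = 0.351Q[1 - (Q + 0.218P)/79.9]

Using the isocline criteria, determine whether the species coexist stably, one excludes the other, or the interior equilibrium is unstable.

Compare the nullcline intercepts: K1/α12 = 186/1.32 = 141 > K2 = 79.9; K2/α21 = 79.9/0.218 = 367 > K1 = 186.
Since both inequalities hold, each species can invade when rare, so the interior equilibrium is stable.

stable coexistence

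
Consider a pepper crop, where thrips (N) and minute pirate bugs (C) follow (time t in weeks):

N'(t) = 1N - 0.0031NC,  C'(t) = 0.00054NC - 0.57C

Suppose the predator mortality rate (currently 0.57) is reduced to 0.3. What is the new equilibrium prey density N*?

At the interior fixed point, setting dC/dt = 0 with C > 0 fixes N* = (predator death rate)/(NC coefficient) — independent of the other coefficients.
With the change, N* = 0.3/0.00054 = 556; it falls from 1060.

N* ≈ 556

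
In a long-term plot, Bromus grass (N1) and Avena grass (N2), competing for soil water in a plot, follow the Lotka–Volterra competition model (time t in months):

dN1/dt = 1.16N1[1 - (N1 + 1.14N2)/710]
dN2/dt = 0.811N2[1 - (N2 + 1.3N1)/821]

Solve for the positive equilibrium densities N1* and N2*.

Setting both brackets to zero gives the nullclines N1 + 1.14N2 = 710 and 1.3N1 + N2 = 821.
Substituting N2 = 821 - 1.3N1 into the first: N1(1 - 1.14·1.3) = 710 - 1.14·821.
So N1* = -226/-0.482 = 469, and then N2* = 821 - 1.3·469 = 212.

N1* ≈ 469, N2* ≈ 212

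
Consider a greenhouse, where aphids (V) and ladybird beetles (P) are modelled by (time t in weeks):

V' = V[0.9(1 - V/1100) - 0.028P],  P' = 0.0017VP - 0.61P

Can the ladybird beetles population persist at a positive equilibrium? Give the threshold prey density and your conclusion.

The predator equation gives dP/dt > 0 only when V > 0.61/0.0017 = 359.
Without the predator, V → K = 1100. Since 1100 > 359, the predator can invade and persist.

Threshold V = 359; K > 359, so yes, the predator persists.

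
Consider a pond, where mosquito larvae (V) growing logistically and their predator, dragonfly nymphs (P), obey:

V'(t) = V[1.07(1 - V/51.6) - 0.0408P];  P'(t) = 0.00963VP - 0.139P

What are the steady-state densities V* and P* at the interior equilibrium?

From dP/dt = 0 with P > 0: 0.00963V* = 0.139, so V* = 14.4.
Substitute into dV/dt = 0: 1.07(1 - 14.4/51.6) = 0.0408P*.
The bracket is 0.72, giving P* = 0.771/0.0408 = 18.9.

V* ≈ 14.4, P* ≈ 18.9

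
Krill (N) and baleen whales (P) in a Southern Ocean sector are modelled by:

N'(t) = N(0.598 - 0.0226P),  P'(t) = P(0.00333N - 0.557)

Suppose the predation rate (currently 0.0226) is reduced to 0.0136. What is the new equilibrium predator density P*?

At the interior fixed point, setting dN/dt = 0 with N > 0 fixes P* = (prey growth rate)/(NP coefficient) — independent of the other coefficients.
With the change, P* = 0.598/0.0136 = 44; it rises from 26.5.

P* ≈ 44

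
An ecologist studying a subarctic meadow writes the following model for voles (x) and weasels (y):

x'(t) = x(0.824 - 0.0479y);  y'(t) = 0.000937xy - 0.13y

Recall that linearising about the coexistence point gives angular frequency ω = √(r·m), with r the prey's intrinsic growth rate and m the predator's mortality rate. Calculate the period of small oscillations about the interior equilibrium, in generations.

T ≈ 19.2 generations

Here r = 0.824 and m = 0.13, so r·m = 0.107.
ω = √0.107 = 0.327 per generation, hence T = 2π/ω ≈ 19.2 generations.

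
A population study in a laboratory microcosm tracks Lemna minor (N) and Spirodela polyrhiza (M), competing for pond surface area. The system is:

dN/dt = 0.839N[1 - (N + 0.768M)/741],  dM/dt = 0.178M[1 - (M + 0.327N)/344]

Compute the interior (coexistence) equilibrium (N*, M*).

N* ≈ 637, M* ≈ 136

Setting both brackets to zero gives the nullclines N + 0.768M = 741 and 0.327N + M = 344.
Substituting M = 344 - 0.327N into the first: N(1 - 0.768·0.327) = 741 - 0.768·344.
So N* = 477/0.749 = 637, and then M* = 344 - 0.327·637 = 136.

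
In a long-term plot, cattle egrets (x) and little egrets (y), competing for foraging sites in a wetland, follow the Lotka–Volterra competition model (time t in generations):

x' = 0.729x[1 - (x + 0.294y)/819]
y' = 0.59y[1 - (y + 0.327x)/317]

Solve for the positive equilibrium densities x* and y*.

Setting both brackets to zero gives the nullclines x + 0.294y = 819 and 0.327x + y = 317.
Substituting y = 317 - 0.327x into the first: x(1 - 0.294·0.327) = 819 - 0.294·317.
So x* = 726/0.904 = 803, and then y* = 317 - 0.327·803 = 54.4.

x* ≈ 803, y* ≈ 54.4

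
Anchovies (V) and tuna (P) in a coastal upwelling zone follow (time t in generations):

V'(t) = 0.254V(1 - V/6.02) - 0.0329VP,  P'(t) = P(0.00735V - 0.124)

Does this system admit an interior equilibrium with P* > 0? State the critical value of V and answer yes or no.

The predator equation gives dP/dt > 0 only when V > 0.124/0.00735 = 16.9.
Without the predator, V → K = 6.02. Since 6.02 < 16.9, the predator cannot invade.

Threshold V = 16.9; K < 16.9, so no, the predator goes extinct.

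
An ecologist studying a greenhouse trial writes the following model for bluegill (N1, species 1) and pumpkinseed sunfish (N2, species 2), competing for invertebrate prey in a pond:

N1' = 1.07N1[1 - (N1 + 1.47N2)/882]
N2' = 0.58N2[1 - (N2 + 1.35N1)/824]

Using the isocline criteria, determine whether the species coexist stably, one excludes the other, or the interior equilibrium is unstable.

Compare the nullcline intercepts: K1/α12 = 882/1.47 = 600 < K2 = 824; K2/α21 = 824/1.35 = 610 < K1 = 882.
Since both are reversed, neither can invade when rare; the interior point is a saddle.

unstable coexistence (outcome depends on initial conditions)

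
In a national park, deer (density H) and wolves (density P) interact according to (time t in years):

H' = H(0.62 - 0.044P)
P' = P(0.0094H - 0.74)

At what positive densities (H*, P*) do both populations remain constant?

Set dP/dt = 0 with P > 0: 0.0094H - 0.74 = 0, so H* = 0.74/0.0094 = 78.7.
Set dH/dt = 0 with H > 0: 0.62 - 0.044P = 0, so P* = 0.62/0.044 = 14.1.

H* ≈ 78.7, P* ≈ 14.1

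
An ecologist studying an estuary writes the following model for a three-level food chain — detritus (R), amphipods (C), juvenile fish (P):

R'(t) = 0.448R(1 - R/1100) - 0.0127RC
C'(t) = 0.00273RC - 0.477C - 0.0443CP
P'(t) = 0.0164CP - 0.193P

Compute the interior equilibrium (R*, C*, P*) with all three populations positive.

From dP/dt = 0: 0.0164C* = 0.193, so C* = 11.8.
From dR/dt = 0: 0.448(1 - R*/1100) = 0.0127·11.8, giving R* = 1100·(1 - 0.334) = 733.
From dC/dt = 0: 0.00273·733 - 0.477 = 0.0443P*, so P* = 1.52/0.0443 = 34.4.

R* ≈ 733, C* ≈ 11.8, P* ≈ 34.4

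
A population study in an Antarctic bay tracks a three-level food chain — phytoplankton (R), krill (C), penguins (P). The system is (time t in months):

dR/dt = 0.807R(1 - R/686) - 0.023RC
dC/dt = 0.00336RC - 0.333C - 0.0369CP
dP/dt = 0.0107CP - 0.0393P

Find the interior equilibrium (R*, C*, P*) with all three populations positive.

R* ≈ 614, C* ≈ 3.67, P* ≈ 46.9

From dP/dt = 0: 0.0107C* = 0.0393, so C* = 3.67.
From dR/dt = 0: 0.807(1 - R*/686) = 0.023·3.67, giving R* = 686·(1 - 0.105) = 614.
From dC/dt = 0: 0.00336·614 - 0.333 = 0.0369P*, so P* = 1.73/0.0369 = 46.9.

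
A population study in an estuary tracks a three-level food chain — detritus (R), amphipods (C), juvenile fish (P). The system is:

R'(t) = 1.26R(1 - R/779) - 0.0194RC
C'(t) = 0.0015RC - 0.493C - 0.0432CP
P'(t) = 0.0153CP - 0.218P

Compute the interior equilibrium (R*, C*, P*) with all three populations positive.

From dP/dt = 0: 0.0153C* = 0.218, so C* = 14.2.
From dR/dt = 0: 1.26(1 - R*/779) = 0.0194·14.2, giving R* = 779·(1 - 0.219) = 608.
From dC/dt = 0: 0.0015·608 - 0.493 = 0.0432P*, so P* = 0.419/0.0432 = 9.7.

R* ≈ 608, C* ≈ 14.2, P* ≈ 9.7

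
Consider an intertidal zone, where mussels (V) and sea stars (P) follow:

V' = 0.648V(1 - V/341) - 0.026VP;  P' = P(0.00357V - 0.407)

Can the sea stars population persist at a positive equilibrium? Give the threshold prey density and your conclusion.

Threshold V = 114; K > 114, so yes, the predator persists.

The predator equation gives dP/dt > 0 only when V > 0.407/0.00357 = 114.
Without the predator, V → K = 341. Since 341 > 114, the predator can invade and persist.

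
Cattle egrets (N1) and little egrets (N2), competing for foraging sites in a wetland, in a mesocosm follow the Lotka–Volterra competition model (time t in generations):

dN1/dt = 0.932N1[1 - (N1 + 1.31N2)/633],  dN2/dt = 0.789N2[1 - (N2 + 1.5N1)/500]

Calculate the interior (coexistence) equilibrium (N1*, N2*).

N1* ≈ 22.8, N2* ≈ 466

Setting both brackets to zero gives the nullclines N1 + 1.31N2 = 633 and 1.5N1 + N2 = 500.
Substituting N2 = 500 - 1.5N1 into the first: N1(1 - 1.31·1.5) = 633 - 1.31·500.
So N1* = -22/-0.965 = 22.8, and then N2* = 500 - 1.5·22.8 = 466.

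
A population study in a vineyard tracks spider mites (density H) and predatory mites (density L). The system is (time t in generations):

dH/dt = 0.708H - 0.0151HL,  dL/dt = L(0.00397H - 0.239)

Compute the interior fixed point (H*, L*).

H* ≈ 60.2, L* ≈ 46.9

Set dL/dt = 0 with L > 0: 0.00397H - 0.239 = 0, so H* = 0.239/0.00397 = 60.2.
Set dH/dt = 0 with H > 0: 0.708 - 0.0151L = 0, so L* = 0.708/0.0151 = 46.9.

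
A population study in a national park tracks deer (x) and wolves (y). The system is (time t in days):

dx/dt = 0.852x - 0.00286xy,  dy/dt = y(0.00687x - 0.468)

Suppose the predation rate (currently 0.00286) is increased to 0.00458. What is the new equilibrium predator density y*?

At the interior fixed point, setting dx/dt = 0 with x > 0 fixes y* = (prey growth rate)/(xy coefficient) — independent of the other coefficients.
With the change, y* = 0.852/0.00458 = 186; it falls from 298.

y* ≈ 186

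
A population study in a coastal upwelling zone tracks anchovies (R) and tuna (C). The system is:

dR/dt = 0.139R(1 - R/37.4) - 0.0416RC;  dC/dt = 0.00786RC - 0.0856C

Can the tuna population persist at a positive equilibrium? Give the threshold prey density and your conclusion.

Threshold R = 10.9; K > 10.9, so yes, the predator persists.

The predator equation gives dC/dt > 0 only when R > 0.0856/0.00786 = 10.9.
Without the predator, R → K = 37.4. Since 37.4 > 10.9, the predator can invade and persist.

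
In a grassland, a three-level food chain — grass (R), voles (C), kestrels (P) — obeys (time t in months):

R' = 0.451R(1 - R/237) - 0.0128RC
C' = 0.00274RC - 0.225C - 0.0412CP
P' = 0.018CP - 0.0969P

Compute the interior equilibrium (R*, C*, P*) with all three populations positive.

R* ≈ 201, C* ≈ 5.38, P* ≈ 7.89

From dP/dt = 0: 0.018C* = 0.0969, so C* = 5.38.
From dR/dt = 0: 0.451(1 - R*/237) = 0.0128·5.38, giving R* = 237·(1 - 0.153) = 201.
From dC/dt = 0: 0.00274·201 - 0.225 = 0.0412P*, so P* = 0.325/0.0412 = 7.89.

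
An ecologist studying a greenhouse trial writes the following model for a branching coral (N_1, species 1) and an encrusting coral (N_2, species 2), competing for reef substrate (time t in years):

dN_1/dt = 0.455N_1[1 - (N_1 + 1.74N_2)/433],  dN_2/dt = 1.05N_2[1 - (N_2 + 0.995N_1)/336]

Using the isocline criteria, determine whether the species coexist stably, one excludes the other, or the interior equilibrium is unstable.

unstable coexistence (outcome depends on initial conditions)

Compare the nullcline intercepts: K1/α12 = 433/1.74 = 249 < K2 = 336; K2/α21 = 336/0.995 = 338 < K1 = 433.
Since both are reversed, neither can invade when rare; the interior point is a saddle.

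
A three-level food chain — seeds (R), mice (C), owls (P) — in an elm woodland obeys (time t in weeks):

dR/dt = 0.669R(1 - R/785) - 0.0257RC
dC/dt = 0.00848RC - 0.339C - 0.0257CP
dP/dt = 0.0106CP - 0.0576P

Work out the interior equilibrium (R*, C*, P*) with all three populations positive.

R* ≈ 621, C* ≈ 5.43, P* ≈ 192

From dP/dt = 0: 0.0106C* = 0.0576, so C* = 5.43.
From dR/dt = 0: 0.669(1 - R*/785) = 0.0257·5.43, giving R* = 785·(1 - 0.209) = 621.
From dC/dt = 0: 0.00848·621 - 0.339 = 0.0257P*, so P* = 4.93/0.0257 = 192.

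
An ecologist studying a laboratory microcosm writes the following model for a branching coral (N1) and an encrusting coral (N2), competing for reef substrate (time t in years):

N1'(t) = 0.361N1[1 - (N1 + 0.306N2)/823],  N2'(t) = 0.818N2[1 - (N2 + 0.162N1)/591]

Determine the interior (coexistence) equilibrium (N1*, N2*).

Setting both brackets to zero gives the nullclines N1 + 0.306N2 = 823 and 0.162N1 + N2 = 591.
Substituting N2 = 591 - 0.162N1 into the first: N1(1 - 0.306·0.162) = 823 - 0.306·591.
So N1* = 642/0.95 = 676, and then N2* = 591 - 0.162·676 = 482.

N1* ≈ 676, N2* ≈ 482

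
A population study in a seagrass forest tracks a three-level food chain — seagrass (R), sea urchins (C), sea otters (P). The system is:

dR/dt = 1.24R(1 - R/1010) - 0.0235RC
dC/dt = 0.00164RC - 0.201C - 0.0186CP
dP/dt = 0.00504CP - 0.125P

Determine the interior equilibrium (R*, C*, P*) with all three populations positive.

From dP/dt = 0: 0.00504C* = 0.125, so C* = 24.8.
From dR/dt = 0: 1.24(1 - R*/1010) = 0.0235·24.8, giving R* = 1010·(1 - 0.47) = 535.
From dC/dt = 0: 0.00164·535 - 0.201 = 0.0186P*, so P* = 0.677/0.0186 = 36.4.

R* ≈ 535, C* ≈ 24.8, P* ≈ 36.4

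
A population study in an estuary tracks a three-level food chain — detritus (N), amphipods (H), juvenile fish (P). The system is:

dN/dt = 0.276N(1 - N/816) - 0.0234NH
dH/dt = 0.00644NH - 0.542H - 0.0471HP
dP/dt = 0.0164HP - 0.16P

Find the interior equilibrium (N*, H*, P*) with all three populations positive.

From dP/dt = 0: 0.0164H* = 0.16, so H* = 9.76.
From dN/dt = 0: 0.276(1 - N*/816) = 0.0234·9.76, giving N* = 816·(1 - 0.827) = 141.
From dH/dt = 0: 0.00644·141 - 0.542 = 0.0471P*, so P* = 0.366/0.0471 = 7.78.

N* ≈ 141, H* ≈ 9.76, P* ≈ 7.78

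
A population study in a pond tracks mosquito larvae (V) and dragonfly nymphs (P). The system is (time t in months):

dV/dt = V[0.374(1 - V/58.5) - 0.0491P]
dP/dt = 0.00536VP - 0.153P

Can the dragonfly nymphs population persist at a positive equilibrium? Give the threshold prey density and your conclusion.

Threshold V = 28.5; K > 28.5, so yes, the predator persists.

The predator equation gives dP/dt > 0 only when V > 0.153/0.00536 = 28.5.
Without the predator, V → K = 58.5. Since 58.5 > 28.5, the predator can invade and persist.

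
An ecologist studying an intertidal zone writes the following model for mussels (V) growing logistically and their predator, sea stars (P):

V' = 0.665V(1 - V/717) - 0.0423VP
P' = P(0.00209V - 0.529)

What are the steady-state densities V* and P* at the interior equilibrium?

V* ≈ 253, P* ≈ 10.2

From dP/dt = 0 with P > 0: 0.00209V* = 0.529, so V* = 253.
Substitute into dV/dt = 0: 0.665(1 - 253/717) = 0.0423P*.
The bracket is 0.647, giving P* = 0.43/0.0423 = 10.2.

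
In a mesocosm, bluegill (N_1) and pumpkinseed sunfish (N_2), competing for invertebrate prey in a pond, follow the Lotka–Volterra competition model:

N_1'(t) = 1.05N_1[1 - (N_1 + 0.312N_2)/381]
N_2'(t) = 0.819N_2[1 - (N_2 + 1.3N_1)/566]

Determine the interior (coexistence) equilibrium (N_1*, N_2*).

Setting both brackets to zero gives the nullclines N_1 + 0.312N_2 = 381 and 1.3N_1 + N_2 = 566.
Substituting N_2 = 566 - 1.3N_1 into the first: N_1(1 - 0.312·1.3) = 381 - 0.312·566.
So N_1* = 204/0.594 = 344, and then N_2* = 566 - 1.3·344 = 119.

N_1* ≈ 344, N_2* ≈ 119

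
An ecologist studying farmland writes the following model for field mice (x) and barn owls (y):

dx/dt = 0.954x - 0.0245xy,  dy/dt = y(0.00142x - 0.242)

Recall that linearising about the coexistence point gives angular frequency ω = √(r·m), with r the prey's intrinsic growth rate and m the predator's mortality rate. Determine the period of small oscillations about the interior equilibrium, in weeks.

T ≈ 13.1 weeks

Here r = 0.954 and m = 0.242, so r·m = 0.231.
ω = √0.231 = 0.48 per week, hence T = 2π/ω ≈ 13.1 weeks.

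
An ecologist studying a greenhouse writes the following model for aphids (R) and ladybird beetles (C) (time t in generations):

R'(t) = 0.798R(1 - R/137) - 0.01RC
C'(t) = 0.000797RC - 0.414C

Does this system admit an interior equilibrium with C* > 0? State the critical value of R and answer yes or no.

Threshold R = 519; K < 519, so no, the predator goes extinct.

The predator equation gives dC/dt > 0 only when R > 0.414/0.000797 = 519.
Without the predator, R → K = 137. Since 137 < 519, the predator cannot invade.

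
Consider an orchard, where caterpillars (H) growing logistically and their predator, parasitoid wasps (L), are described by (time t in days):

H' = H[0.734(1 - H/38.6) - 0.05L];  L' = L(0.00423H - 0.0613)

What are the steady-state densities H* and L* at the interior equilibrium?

From dL/dt = 0 with L > 0: 0.00423H* = 0.0613, so H* = 14.5.
Substitute into dH/dt = 0: 0.734(1 - 14.5/38.6) = 0.05L*.
The bracket is 0.625, giving L* = 0.458/0.05 = 9.17.

H* ≈ 14.5, L* ≈ 9.17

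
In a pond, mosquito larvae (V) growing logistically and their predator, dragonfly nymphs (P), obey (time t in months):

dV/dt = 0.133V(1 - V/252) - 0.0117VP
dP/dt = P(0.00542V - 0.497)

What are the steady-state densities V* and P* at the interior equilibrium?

V* ≈ 91.7, P* ≈ 7.23

From dP/dt = 0 with P > 0: 0.00542V* = 0.497, so V* = 91.7.
Substitute into dV/dt = 0: 0.133(1 - 91.7/252) = 0.0117P*.
The bracket is 0.636, giving P* = 0.0846/0.0117 = 7.23.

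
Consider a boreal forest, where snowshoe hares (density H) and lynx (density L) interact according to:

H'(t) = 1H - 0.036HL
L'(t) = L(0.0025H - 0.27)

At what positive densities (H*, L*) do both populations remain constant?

H* ≈ 108, L* ≈ 27.8

Set dL/dt = 0 with L > 0: 0.0025H - 0.27 = 0, so H* = 0.27/0.0025 = 108.
Set dH/dt = 0 with H > 0: 1 - 0.036L = 0, so L* = 1/0.036 = 27.8.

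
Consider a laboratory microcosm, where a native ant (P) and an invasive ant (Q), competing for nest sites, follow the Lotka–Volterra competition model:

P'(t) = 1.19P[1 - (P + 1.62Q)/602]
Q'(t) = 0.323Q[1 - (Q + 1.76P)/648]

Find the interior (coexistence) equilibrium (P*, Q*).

P* ≈ 242, Q* ≈ 222

Setting both brackets to zero gives the nullclines P + 1.62Q = 602 and 1.76P + Q = 648.
Substituting Q = 648 - 1.76P into the first: P(1 - 1.62·1.76) = 602 - 1.62·648.
So P* = -448/-1.85 = 242, and then Q* = 648 - 1.76·242 = 222.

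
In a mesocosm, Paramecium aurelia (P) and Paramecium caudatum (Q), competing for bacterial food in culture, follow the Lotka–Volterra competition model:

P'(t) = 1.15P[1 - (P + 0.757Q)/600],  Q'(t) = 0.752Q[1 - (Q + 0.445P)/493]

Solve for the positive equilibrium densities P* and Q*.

Setting both brackets to zero gives the nullclines P + 0.757Q = 600 and 0.445P + Q = 493.
Substituting Q = 493 - 0.445P into the first: P(1 - 0.757·0.445) = 600 - 0.757·493.
So P* = 227/0.663 = 342, and then Q* = 493 - 0.445·342 = 341.

P* ≈ 342, Q* ≈ 341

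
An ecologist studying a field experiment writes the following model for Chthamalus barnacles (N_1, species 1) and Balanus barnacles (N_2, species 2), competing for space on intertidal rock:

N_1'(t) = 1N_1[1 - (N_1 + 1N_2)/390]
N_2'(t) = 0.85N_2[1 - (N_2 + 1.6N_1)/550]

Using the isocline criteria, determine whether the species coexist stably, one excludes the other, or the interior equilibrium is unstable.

unstable coexistence (outcome depends on initial conditions)

Compare the nullcline intercepts: K1/α12 = 390/1 = 390 < K2 = 550; K2/α21 = 550/1.6 = 344 < K1 = 390.
Since both are reversed, neither can invade when rare; the interior point is a saddle.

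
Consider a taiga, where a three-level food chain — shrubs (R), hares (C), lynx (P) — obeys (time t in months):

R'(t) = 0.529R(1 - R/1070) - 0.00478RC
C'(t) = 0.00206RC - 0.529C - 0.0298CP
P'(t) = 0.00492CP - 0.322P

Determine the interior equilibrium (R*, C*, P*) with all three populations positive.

R* ≈ 437, C* ≈ 65.4, P* ≈ 12.5

From dP/dt = 0: 0.00492C* = 0.322, so C* = 65.4.
From dR/dt = 0: 0.529(1 - R*/1070) = 0.00478·65.4, giving R* = 1070·(1 - 0.591) = 437.
From dC/dt = 0: 0.00206·437 - 0.529 = 0.0298P*, so P* = 0.372/0.0298 = 12.5.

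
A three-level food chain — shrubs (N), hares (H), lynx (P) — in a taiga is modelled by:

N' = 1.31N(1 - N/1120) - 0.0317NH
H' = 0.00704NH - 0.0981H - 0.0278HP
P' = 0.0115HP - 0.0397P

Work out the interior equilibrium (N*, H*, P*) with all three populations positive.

N* ≈ 1030, H* ≈ 3.45, P* ≈ 256

From dP/dt = 0: 0.0115H* = 0.0397, so H* = 3.45.
From dN/dt = 0: 1.31(1 - N*/1120) = 0.0317·3.45, giving N* = 1120·(1 - 0.0835) = 1030.
From dH/dt = 0: 0.00704·1030 - 0.0981 = 0.0278P*, so P* = 7.13/0.0278 = 256.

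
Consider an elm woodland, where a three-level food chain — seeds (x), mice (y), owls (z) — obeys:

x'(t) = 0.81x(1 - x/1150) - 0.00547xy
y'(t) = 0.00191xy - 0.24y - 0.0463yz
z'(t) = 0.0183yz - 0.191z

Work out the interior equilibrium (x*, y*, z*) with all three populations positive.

x* ≈ 1070, y* ≈ 10.4, z* ≈ 38.9

From dz/dt = 0: 0.0183y* = 0.191, so y* = 10.4.
From dx/dt = 0: 0.81(1 - x*/1150) = 0.00547·10.4, giving x* = 1150·(1 - 0.0705) = 1070.
From dy/dt = 0: 0.00191·1070 - 0.24 = 0.0463z*, so z* = 1.8/0.0463 = 38.9.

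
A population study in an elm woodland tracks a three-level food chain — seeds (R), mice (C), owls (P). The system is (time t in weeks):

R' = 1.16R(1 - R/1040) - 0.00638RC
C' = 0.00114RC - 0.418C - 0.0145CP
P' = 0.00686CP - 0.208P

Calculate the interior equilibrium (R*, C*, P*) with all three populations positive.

R* ≈ 867, C* ≈ 30.3, P* ≈ 39.3

From dP/dt = 0: 0.00686C* = 0.208, so C* = 30.3.
From dR/dt = 0: 1.16(1 - R*/1040) = 0.00638·30.3, giving R* = 1040·(1 - 0.167) = 867.
From dC/dt = 0: 0.00114·867 - 0.418 = 0.0145P*, so P* = 0.57/0.0145 = 39.3.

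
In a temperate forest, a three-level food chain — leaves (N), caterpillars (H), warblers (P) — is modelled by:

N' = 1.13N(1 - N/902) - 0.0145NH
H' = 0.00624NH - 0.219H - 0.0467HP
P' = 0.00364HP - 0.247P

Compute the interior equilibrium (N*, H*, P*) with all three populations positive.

From dP/dt = 0: 0.00364H* = 0.247, so H* = 67.9.
From dN/dt = 0: 1.13(1 - N*/902) = 0.0145·67.9, giving N* = 902·(1 - 0.871) = 117.
From dH/dt = 0: 0.00624·117 - 0.219 = 0.0467P*, so P* = 0.509/0.0467 = 10.9.

N* ≈ 117, H* ≈ 67.9, P* ≈ 10.9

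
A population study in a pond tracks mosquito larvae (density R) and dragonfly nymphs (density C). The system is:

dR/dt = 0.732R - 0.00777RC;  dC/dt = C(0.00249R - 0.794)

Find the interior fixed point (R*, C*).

R* ≈ 319, C* ≈ 94.2

Set dC/dt = 0 with C > 0: 0.00249R - 0.794 = 0, so R* = 0.794/0.00249 = 319.
Set dR/dt = 0 with R > 0: 0.732 - 0.00777C = 0, so C* = 0.732/0.00777 = 94.2.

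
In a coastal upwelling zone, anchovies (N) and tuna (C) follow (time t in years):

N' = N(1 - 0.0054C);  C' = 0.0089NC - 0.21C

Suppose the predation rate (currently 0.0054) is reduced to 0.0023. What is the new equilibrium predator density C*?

At the interior fixed point, setting dN/dt = 0 with N > 0 fixes C* = (prey growth rate)/(NC coefficient) — independent of the other coefficients.
With the change, C* = 1/0.0023 = 435; it rises from 185.

C* ≈ 435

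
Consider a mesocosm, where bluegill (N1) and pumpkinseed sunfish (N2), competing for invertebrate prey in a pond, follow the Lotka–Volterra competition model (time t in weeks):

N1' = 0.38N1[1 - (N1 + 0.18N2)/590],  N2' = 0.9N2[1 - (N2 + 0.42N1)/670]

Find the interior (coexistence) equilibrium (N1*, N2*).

Setting both brackets to zero gives the nullclines N1 + 0.18N2 = 590 and 0.42N1 + N2 = 670.
Substituting N2 = 670 - 0.42N1 into the first: N1(1 - 0.18·0.42) = 590 - 0.18·670.
So N1* = 469/0.924 = 508, and then N2* = 670 - 0.42·508 = 457.

N1* ≈ 508, N2* ≈ 457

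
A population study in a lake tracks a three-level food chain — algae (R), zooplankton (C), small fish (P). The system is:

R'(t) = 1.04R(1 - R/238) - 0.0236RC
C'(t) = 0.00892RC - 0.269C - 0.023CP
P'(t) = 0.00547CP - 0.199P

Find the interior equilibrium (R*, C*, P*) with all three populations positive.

R* ≈ 41.5, C* ≈ 36.4, P* ≈ 4.41

From dP/dt = 0: 0.00547C* = 0.199, so C* = 36.4.
From dR/dt = 0: 1.04(1 - R*/238) = 0.0236·36.4, giving R* = 238·(1 - 0.826) = 41.5.
From dC/dt = 0: 0.00892·41.5 - 0.269 = 0.023P*, so P* = 0.101/0.023 = 4.41.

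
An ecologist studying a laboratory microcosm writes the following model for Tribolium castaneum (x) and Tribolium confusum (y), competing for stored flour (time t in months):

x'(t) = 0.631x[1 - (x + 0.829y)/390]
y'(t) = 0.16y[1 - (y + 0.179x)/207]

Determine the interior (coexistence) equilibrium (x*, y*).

Setting both brackets to zero gives the nullclines x + 0.829y = 390 and 0.179x + y = 207.
Substituting y = 207 - 0.179x into the first: x(1 - 0.829·0.179) = 390 - 0.829·207.
So x* = 218/0.852 = 256, and then y* = 207 - 0.179·256 = 161.

x* ≈ 256, y* ≈ 161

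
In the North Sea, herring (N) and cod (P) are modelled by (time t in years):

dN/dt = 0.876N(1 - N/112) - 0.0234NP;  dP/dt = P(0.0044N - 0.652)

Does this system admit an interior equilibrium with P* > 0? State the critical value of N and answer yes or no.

Threshold N = 148; K < 148, so no, the predator goes extinct.

The predator equation gives dP/dt > 0 only when N > 0.652/0.0044 = 148.
Without the predator, N → K = 112. Since 112 < 148, the predator cannot invade.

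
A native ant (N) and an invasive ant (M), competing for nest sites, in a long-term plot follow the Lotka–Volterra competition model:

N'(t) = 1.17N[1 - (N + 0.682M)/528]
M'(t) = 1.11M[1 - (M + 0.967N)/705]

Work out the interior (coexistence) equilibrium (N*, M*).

N* ≈ 139, M* ≈ 571

Setting both brackets to zero gives the nullclines N + 0.682M = 528 and 0.967N + M = 705.
Substituting M = 705 - 0.967N into the first: N(1 - 0.682·0.967) = 528 - 0.682·705.
So N* = 47.2/0.341 = 139, and then M* = 705 - 0.967·139 = 571.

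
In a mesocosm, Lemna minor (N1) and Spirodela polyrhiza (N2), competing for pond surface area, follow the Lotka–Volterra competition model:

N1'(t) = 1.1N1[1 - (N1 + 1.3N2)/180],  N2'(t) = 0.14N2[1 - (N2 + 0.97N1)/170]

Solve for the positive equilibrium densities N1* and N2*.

N1* ≈ 157, N2* ≈ 17.6

Setting both brackets to zero gives the nullclines N1 + 1.3N2 = 180 and 0.97N1 + N2 = 170.
Substituting N2 = 170 - 0.97N1 into the first: N1(1 - 1.3·0.97) = 180 - 1.3·170.
So N1* = -41/-0.261 = 157, and then N2* = 170 - 0.97·157 = 17.6.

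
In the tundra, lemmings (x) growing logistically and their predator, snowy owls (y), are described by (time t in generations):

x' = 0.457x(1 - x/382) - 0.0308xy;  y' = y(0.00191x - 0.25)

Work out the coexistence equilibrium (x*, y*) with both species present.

From dy/dt = 0 with y > 0: 0.00191x* = 0.25, so x* = 131.
Substitute into dx/dt = 0: 0.457(1 - 131/382) = 0.0308y*.
The bracket is 0.657, giving y* = 0.3/0.0308 = 9.75.

x* ≈ 131, y* ≈ 9.75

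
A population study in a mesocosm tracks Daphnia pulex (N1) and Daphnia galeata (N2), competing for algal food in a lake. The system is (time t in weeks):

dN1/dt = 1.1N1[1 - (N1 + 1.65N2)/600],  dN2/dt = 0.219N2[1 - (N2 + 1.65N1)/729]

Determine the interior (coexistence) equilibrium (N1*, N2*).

Setting both brackets to zero gives the nullclines N1 + 1.65N2 = 600 and 1.65N1 + N2 = 729.
Substituting N2 = 729 - 1.65N1 into the first: N1(1 - 1.65·1.65) = 600 - 1.65·729.
So N1* = -603/-1.72 = 350, and then N2* = 729 - 1.65·350 = 152.

N1* ≈ 350, N2* ≈ 152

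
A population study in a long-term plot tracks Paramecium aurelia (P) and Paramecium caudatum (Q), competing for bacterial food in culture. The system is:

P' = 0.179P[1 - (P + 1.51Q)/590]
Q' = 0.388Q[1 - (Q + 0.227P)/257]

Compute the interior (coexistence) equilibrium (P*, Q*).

P* ≈ 307, Q* ≈ 187

Setting both brackets to zero gives the nullclines P + 1.51Q = 590 and 0.227P + Q = 257.
Substituting Q = 257 - 0.227P into the first: P(1 - 1.51·0.227) = 590 - 1.51·257.
So P* = 202/0.657 = 307, and then Q* = 257 - 0.227·307 = 187.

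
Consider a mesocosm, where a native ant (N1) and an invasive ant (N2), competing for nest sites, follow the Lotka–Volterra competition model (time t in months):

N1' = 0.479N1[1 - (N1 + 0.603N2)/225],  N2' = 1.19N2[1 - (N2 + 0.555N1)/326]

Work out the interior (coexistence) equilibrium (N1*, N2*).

N1* ≈ 42.7, N2* ≈ 302

Setting both brackets to zero gives the nullclines N1 + 0.603N2 = 225 and 0.555N1 + N2 = 326.
Substituting N2 = 326 - 0.555N1 into the first: N1(1 - 0.603·0.555) = 225 - 0.603·326.
So N1* = 28.4/0.665 = 42.7, and then N2* = 326 - 0.555·42.7 = 302.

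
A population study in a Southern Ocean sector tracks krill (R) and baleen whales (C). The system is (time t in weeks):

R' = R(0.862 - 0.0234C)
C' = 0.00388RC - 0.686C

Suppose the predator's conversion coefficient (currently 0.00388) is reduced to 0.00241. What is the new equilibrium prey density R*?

At the interior fixed point, setting dC/dt = 0 with C > 0 fixes R* = (predator death rate)/(RC coefficient) — independent of the other coefficients.
With the change, R* = 0.686/0.00241 = 285; it rises from 177.

R* ≈ 285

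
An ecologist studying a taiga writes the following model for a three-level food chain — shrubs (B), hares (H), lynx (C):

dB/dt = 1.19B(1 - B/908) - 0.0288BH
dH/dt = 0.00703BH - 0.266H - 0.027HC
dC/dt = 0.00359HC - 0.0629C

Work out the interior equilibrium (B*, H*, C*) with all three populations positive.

From dC/dt = 0: 0.00359H* = 0.0629, so H* = 17.5.
From dB/dt = 0: 1.19(1 - B*/908) = 0.0288·17.5, giving B* = 908·(1 - 0.424) = 523.
From dH/dt = 0: 0.00703·523 - 0.266 = 0.027C*, so C* = 3.41/0.027 = 126.

B* ≈ 523, H* ≈ 17.5, C* ≈ 126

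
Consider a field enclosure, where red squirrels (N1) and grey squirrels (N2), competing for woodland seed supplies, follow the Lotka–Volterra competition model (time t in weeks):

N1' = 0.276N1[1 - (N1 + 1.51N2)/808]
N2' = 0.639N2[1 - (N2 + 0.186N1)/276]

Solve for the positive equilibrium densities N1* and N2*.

Setting both brackets to zero gives the nullclines N1 + 1.51N2 = 808 and 0.186N1 + N2 = 276.
Substituting N2 = 276 - 0.186N1 into the first: N1(1 - 1.51·0.186) = 808 - 1.51·276.
So N1* = 391/0.719 = 544, and then N2* = 276 - 0.186·544 = 175.

N1* ≈ 544, N2* ≈ 175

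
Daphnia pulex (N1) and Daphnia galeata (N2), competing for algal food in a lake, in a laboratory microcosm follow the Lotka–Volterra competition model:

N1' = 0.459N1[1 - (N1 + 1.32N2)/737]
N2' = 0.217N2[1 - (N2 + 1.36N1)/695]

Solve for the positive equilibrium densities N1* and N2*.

Setting both brackets to zero gives the nullclines N1 + 1.32N2 = 737 and 1.36N1 + N2 = 695.
Substituting N2 = 695 - 1.36N1 into the first: N1(1 - 1.32·1.36) = 737 - 1.32·695.
So N1* = -180/-0.795 = 227, and then N2* = 695 - 1.36·227 = 386.

N1* ≈ 227, N2* ≈ 386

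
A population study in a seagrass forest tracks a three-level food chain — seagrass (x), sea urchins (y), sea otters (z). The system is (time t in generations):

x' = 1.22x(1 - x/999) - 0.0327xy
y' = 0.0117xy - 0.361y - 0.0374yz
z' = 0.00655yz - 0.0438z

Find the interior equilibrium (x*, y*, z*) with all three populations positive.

From dz/dt = 0: 0.00655y* = 0.0438, so y* = 6.69.
From dx/dt = 0: 1.22(1 - x*/999) = 0.0327·6.69, giving x* = 999·(1 - 0.179) = 820.
From dy/dt = 0: 0.0117·820 - 0.361 = 0.0374z*, so z* = 9.23/0.0374 = 247.

x* ≈ 820, y* ≈ 6.69, z* ≈ 247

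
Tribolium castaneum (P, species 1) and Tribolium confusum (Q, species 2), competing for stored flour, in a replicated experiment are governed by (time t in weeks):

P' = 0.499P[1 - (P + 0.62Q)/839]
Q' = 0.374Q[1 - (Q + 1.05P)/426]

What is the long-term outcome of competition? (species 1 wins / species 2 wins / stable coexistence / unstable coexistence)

species 1 excludes species 2

Compare the nullcline intercepts: K1/α12 = 839/0.62 = 1350 > K2 = 426; K2/α21 = 426/1.05 = 406 < K1 = 839.
Since the inequalities point opposite ways, species 1 can invade but species 2 cannot.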